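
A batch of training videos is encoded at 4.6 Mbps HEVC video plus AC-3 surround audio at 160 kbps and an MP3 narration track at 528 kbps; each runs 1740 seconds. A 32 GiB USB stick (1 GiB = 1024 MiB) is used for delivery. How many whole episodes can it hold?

29

Audio total: 160 + 528 = 688 kbps = 0.688 Mbps.
Total bitrate: 5.288 Mbps.
Per item: 5.288 Mbps × 1740 s = 9,201 Mb = 1,150 MB.
Capacity: 32 GiB = 274,878 Mb; 29.87 items → 29 complete.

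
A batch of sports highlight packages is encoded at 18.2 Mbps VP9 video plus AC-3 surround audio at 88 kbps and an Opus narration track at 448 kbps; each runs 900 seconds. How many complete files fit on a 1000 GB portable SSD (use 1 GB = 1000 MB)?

474

Audio total: 88 + 448 = 536 kbps = 0.536 Mbps.
Total bitrate: 18.736 Mbps.
Per item: 18.736 Mbps × 900 s = 16,862 Mb = 2,108 MB.
Capacity: 1000 GB = 8,000,000 Mb; 474.43 items → 474 complete.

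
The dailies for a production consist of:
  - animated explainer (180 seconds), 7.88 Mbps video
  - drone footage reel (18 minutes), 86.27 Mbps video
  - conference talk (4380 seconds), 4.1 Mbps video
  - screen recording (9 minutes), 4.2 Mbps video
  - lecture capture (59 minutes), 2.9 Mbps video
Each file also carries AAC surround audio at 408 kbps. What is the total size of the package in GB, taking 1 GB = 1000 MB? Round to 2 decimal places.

16.13 GB

Audio: 408 kbps = 0.408 Mbps.
animated explainer: 8.288 Mbps × 180 s = 1491.8 Mb
drone footage reel: 86.678 Mbps × 1080 s = 93612.2 Mb
conference talk: 4.508 Mbps × 4380 s = 19745.0 Mb
screen recording: 4.608 Mbps × 540 s = 2488.3 Mb
lecture capture: 3.308 Mbps × 3540 s = 11710.3 Mb
Total: 129047.8 Mb = 16131.0 MB.
= 16.13 GB.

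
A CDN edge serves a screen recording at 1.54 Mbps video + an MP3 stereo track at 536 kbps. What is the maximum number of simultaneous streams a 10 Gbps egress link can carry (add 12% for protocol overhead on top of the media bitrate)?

4300

Audio: 536 kbps = 0.536 Mbps.
Per-viewer media rate: 2.076 Mbps.
On the wire with 12% overhead: 2.325 Mbps.
10 Gbps = 10,000 Mbps; 10,000 / 2.325 = 4300.85 → 4300 viewers.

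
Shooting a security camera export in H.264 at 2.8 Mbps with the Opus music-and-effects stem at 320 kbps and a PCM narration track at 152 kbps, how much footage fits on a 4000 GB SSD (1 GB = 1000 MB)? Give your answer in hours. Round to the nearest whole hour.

2717 hours

Audio total: 320 + 152 = 472 kbps = 0.472 Mbps.
Total bitrate: 2.8 + 0.472 = 3.272 Mbps.
Capacity: 4000 GB = 32,000,000 Mb.
Recording time: 32,000,000 / 3.272 = 9,779,951 s ≈ 2,717 hours.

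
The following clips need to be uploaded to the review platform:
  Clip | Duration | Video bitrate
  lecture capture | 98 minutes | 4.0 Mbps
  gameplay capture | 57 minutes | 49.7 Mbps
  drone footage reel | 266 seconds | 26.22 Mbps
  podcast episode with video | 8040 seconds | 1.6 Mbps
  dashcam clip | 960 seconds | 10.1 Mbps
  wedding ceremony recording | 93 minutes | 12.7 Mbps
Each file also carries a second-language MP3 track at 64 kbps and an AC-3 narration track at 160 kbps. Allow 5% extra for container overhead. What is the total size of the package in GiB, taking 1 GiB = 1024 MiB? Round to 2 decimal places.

Audio total: 64 + 160 = 224 kbps = 0.224 Mbps.
lecture capture: 4.224 Mbps × 5880 s × 1.05 = 26079.0 Mb
gameplay capture: 49.924 Mbps × 3420 s × 1.05 = 179277.1 Mb
drone footage reel: 26.444 Mbps × 266 s × 1.05 = 7385.8 Mb
podcast episode with video: 1.824 Mbps × 8040 s × 1.05 = 15398.2 Mb
dashcam clip: 10.324 Mbps × 960 s × 1.05 = 10406.6 Mb
wedding ceremony recording: 12.924 Mbps × 5580 s × 1.05 = 75721.7 Mb
Total: 314268.4 Mb = 39283.5 MB.
= 36.59 GiB.

36.59 GiB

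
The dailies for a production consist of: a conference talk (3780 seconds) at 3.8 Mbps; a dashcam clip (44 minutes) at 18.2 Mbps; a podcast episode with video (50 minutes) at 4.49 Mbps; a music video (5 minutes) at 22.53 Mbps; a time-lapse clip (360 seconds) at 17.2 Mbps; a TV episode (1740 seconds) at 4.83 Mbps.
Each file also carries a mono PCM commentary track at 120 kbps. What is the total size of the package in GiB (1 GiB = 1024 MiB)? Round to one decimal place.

11.5 GiB

Audio: 120 kbps = 0.120 Mbps.
conference talk: 3.920 Mbps × 3780 s = 14817.6 Mb
dashcam clip: 18.320 Mbps × 2640 s = 48364.8 Mb
podcast episode with video: 4.610 Mbps × 3000 s = 13830.0 Mb
music video: 22.650 Mbps × 300 s = 6795.0 Mb
time-lapse clip: 17.320 Mbps × 360 s = 6235.2 Mb
TV episode: 4.950 Mbps × 1740 s = 8613.0 Mb
Total: 98655.6 Mb = 12332.0 MB.
= 11.49 GiB.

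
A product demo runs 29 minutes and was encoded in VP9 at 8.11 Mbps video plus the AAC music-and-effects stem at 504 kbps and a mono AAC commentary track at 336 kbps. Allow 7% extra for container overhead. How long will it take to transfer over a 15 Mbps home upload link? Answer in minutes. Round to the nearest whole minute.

29 min = 1740 s
Audio total: 504 + 336 = 840 kbps = 0.840 Mbps.
Total bitrate: 8.950 Mbps.
File: 8.950 Mbps × 1740 s = 15573.0 Mb.
With 7% container overhead: ×1.07. → 16663.1 Mb.
At 15 Mbps: 16663.1 / 15 = 1110.9 s ≈ 18.5 minutes.

19 minutes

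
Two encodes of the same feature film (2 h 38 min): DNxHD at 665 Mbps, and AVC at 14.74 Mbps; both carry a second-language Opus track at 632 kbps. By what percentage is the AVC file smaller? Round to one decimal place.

97.7%

2 h 38 min = 158 min = 9480 s
Audio: 632 kbps = 0.632 Mbps.
DNxHD: 665.632 Mbps × 9480 s = 6310191.4 Mb = 788.774 GB.
AVC: 15.372 Mbps × 9480 s = 145726.6 Mb = 18.216 GB.
Reduction: (1 − 18.216/788.774) × 100 = 97.69%.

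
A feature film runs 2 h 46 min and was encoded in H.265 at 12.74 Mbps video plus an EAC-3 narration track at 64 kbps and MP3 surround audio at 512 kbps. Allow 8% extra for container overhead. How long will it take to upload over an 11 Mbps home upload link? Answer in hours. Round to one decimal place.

3.6 hours

2 h 46 min = 166 min = 9960 s
Audio total: 64 + 512 = 576 kbps = 0.576 Mbps.
Total bitrate: 13.316 Mbps.
File: 13.316 Mbps × 9960 s = 132627.4 Mb.
With 8% container overhead: ×1.08. → 143237.5 Mb.
At 11 Mbps: 143237.5 / 11 = 13021.6 s ≈ 3.62 hours.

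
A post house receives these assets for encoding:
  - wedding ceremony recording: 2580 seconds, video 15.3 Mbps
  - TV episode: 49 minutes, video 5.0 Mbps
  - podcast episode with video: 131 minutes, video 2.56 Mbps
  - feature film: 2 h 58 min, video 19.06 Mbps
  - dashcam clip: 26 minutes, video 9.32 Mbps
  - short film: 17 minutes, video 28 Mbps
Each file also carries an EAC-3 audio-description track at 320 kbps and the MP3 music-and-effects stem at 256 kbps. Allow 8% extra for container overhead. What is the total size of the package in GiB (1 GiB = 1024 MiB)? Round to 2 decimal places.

42.28 GiB

Audio total: 320 + 256 = 576 kbps = 0.576 Mbps.
wedding ceremony recording: 15.876 Mbps × 2580 s × 1.08 = 44236.9 Mb
TV episode: 5.576 Mbps × 2940 s × 1.08 = 17704.9 Mb
podcast episode with video: 3.136 Mbps × 7860 s × 1.08 = 26620.9 Mb
feature film: 19.636 Mbps × 10680 s × 1.08 = 226489.5 Mb
dashcam clip: 9.896 Mbps × 1560 s × 1.08 = 16672.8 Mb
short film: 28.576 Mbps × 1020 s × 1.08 = 31479.3 Mb
Total: 363204.3 Mb = 45400.5 MB.
= 42.28 GiB.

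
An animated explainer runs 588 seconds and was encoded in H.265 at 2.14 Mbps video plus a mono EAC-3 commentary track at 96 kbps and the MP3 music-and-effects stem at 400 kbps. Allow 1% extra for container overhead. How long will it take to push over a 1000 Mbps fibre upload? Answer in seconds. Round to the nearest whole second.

Audio total: 96 + 400 = 496 kbps = 0.496 Mbps.
Total bitrate: 2.636 Mbps.
File: 2.636 Mbps × 588 s = 1550.0 Mb.
With 1% container overhead: ×1.01. → 1565.5 Mb.
At 1000 Mbps: 1565.5 / 1000 = 1.6 s ≈ 1.57 seconds.

2 seconds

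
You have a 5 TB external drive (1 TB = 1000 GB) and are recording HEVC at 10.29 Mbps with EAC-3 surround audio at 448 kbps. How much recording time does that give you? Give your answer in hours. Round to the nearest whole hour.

1035 hours

Audio: 448 kbps = 0.448 Mbps.
Total bitrate: 10.29 + 0.448 = 10.738 Mbps.
Capacity: 5 TB = 40,000,000 Mb.
Recording time: 40,000,000 / 10.738 = 3,725,088 s ≈ 1,035 hours.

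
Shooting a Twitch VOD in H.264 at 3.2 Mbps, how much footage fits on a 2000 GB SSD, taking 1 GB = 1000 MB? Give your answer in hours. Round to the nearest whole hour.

1389 hours

Capacity: 2000 GB = 16,000,000 Mb.
Recording time: 16,000,000 / 3.200 = 5,000,000 s ≈ 1,389 hours.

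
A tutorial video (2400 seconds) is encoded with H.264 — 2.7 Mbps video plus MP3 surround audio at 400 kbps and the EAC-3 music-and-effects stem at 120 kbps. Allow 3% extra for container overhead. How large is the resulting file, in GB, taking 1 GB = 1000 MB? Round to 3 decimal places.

0.995 GB

Audio total: 400 + 120 = 520 kbps = 0.520 Mbps.
Total bitrate: 2.7 + 0.520 = 3.220 Mbps.
Stream data: 3.220 Mbps × 2400 s = 7728.0 Mb.
With 3% container overhead: ×1.03.
7,960 Mb ÷ 8 = 995.0 MB → 0.995 GB.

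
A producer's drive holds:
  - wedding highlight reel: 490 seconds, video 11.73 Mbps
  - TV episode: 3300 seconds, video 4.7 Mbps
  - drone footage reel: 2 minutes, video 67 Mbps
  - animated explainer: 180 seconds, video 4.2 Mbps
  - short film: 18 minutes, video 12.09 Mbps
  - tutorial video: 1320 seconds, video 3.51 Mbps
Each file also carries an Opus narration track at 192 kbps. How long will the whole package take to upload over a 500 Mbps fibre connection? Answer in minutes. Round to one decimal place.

1.6 minutes

Audio: 192 kbps = 0.192 Mbps.
wedding highlight reel: 11.922 Mbps × 490 s = 5841.8 Mb
TV episode: 4.892 Mbps × 3300 s = 16143.6 Mb
drone footage reel: 67.192 Mbps × 120 s = 8063.0 Mb
animated explainer: 4.392 Mbps × 180 s = 790.6 Mb
short film: 12.282 Mbps × 1080 s = 13264.6 Mb
tutorial video: 3.702 Mbps × 1320 s = 4886.6 Mb
Total: 48990.2 Mb = 6123.8 MB.
At 500 Mbps: 48990.2 / 500 = 98 s ≈ 1.63 minutes.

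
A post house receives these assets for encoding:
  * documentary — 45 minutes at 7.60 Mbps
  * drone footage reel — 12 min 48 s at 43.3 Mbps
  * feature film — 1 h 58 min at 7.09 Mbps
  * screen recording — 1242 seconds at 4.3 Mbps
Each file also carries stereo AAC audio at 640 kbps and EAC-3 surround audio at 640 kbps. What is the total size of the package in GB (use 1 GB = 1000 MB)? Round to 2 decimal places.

15.55 GB

Audio total: 640 + 640 = 1280 kbps = 1.280 Mbps.
documentary: 8.880 Mbps × 2700 s = 23976.0 Mb
drone footage reel: 44.580 Mbps × 768 s = 34237.4 Mb
feature film: 8.370 Mbps × 7080 s = 59259.6 Mb
screen recording: 5.580 Mbps × 1242 s = 6930.4 Mb
Total: 124403.4 Mb = 15550.4 MB.
= 15.55 GB.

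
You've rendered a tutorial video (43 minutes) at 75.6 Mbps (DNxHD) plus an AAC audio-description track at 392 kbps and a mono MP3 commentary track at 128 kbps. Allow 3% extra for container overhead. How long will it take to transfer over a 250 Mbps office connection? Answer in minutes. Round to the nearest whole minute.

13 minutes

43 min = 2580 s
Audio total: 392 + 128 = 520 kbps = 0.520 Mbps.
Total bitrate: 76.120 Mbps.
File: 76.120 Mbps × 2580 s = 196389.6 Mb.
With 3% container overhead: ×1.03. → 202281.3 Mb.
At 250 Mbps: 202281.3 / 250 = 809.1 s ≈ 13.5 minutes.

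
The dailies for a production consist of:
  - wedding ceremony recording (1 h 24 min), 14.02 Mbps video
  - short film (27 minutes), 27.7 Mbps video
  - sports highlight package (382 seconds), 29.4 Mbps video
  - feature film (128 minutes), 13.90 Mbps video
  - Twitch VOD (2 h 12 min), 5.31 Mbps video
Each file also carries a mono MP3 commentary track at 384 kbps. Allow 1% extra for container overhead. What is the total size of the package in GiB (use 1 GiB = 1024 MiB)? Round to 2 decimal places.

33.42 GiB

Audio: 384 kbps = 0.384 Mbps.
wedding ceremony recording: 14.404 Mbps × 5040 s × 1.01 = 73322.1 Mb
short film: 28.084 Mbps × 1620 s × 1.01 = 45951.0 Mb
sports highlight package: 29.784 Mbps × 382 s × 1.01 = 11491.3 Mb
feature film: 14.284 Mbps × 7680 s × 1.01 = 110798.1 Mb
Twitch VOD: 5.694 Mbps × 7920 s × 1.01 = 45547.4 Mb
Total: 287110.0 Mb = 35888.8 MB.
= 33.42 GiB.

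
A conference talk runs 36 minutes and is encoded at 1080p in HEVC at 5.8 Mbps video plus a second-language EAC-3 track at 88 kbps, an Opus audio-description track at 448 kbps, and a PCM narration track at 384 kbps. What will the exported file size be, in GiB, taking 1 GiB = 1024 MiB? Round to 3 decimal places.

36 min = 2160 s
Audio total: 88 + 448 + 384 = 920 kbps = 0.920 Mbps.
Total bitrate: 5.8 + 0.920 = 6.720 Mbps.
Stream data: 6.720 Mbps × 2160 s = 14515.2 Mb.
14,515 Mb = 1,814,400,000 bytes ÷ 1,073,741,824 = 1.690 GiB.

1.690 GiB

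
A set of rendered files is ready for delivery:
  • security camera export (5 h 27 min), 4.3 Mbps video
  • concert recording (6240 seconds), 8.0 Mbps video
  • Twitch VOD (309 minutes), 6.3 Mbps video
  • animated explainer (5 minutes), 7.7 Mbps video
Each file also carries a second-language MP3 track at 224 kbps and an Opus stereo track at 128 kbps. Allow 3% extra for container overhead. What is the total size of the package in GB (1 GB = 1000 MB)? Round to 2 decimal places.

Audio total: 224 + 128 = 352 kbps = 0.352 Mbps.
security camera export: 4.652 Mbps × 19620 s × 1.03 = 94010.4 Mb
concert recording: 8.352 Mbps × 6240 s × 1.03 = 53680.0 Mb
Twitch VOD: 6.652 Mbps × 18540 s × 1.03 = 127027.9 Mb
animated explainer: 8.052 Mbps × 300 s × 1.03 = 2488.1 Mb
Total: 277206.4 Mb = 34650.8 MB.
= 34.65 GB.

34.65 GB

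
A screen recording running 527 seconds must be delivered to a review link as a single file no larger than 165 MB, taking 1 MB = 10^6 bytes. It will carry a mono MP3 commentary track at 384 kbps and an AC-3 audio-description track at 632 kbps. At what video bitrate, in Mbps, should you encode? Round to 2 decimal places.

1.49 Mbps

Budget: 165 MB = 1320.0 Mb.
Total bitrate budget: 1320.0 Mb / 527 s = 2.505 Mbps.
Audio total: 384 + 632 = 1016 kbps = 1.016 Mbps.
Video: 2.505 − 1.016 = 1.489 Mbps.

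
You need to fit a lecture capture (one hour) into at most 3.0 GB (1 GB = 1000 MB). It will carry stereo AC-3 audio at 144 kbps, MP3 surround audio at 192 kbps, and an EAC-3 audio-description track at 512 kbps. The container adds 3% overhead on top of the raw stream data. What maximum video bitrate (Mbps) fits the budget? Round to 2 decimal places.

Budget: 3.0 GB = 24000.0 Mb.
Stream payload after overhead: 24000.0 / 1.03 = 23301.0 Mb.
1 h = 3600 s
Total bitrate budget: 23301.0 Mb / 3600 s = 6.472 Mbps.
Audio total: 144 + 192 + 512 = 848 kbps = 0.848 Mbps.
Video: 6.472 − 0.848 = 5.624 Mbps.

5.62 Mbps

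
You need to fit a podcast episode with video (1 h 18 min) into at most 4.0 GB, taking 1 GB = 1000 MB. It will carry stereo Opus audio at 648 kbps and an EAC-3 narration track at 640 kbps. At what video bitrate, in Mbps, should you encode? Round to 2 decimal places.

5.55 Mbps

Budget: 4.0 GB = 32000.0 Mb.
1 h 18 min = 78 min = 4680 s
Total bitrate budget: 32000.0 Mb / 4680 s = 6.838 Mbps.
Audio total: 648 + 640 = 1288 kbps = 1.288 Mbps.
Video: 6.838 − 1.288 = 5.550 Mbps.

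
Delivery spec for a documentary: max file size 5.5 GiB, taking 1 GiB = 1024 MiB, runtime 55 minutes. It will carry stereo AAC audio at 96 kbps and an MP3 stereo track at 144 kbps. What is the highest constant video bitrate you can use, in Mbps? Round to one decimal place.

Budget: 5.5 GiB = 47244.6 Mb.
55 min = 3300 s
Total bitrate budget: 47244.6 Mb / 3300 s = 14.317 Mbps.
Audio total: 96 + 144 = 240 kbps = 0.240 Mbps.
Video: 14.317 − 0.240 = 14.077 Mbps.

14.1 Mbps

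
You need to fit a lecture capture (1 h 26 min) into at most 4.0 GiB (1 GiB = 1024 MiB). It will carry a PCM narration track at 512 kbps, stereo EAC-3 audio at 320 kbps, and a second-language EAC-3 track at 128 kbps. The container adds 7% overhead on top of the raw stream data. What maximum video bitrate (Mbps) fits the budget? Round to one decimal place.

Budget: 4.0 GiB = 34359.7 Mb.
Stream payload after overhead: 34359.7 / 1.07 = 32111.9 Mb.
1 h 26 min = 86 min = 5160 s
Total bitrate budget: 32111.9 Mb / 5160 s = 6.223 Mbps.
Audio total: 512 + 320 + 128 = 960 kbps = 0.960 Mbps.
Video: 6.223 − 0.960 = 5.263 Mbps.

5.3 Mbps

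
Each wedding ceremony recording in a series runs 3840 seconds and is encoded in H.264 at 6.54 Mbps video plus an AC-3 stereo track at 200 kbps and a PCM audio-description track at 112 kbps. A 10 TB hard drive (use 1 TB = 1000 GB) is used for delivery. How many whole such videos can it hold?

3040

Audio total: 200 + 112 = 312 kbps = 0.312 Mbps.
Total bitrate: 6.852 Mbps.
Per item: 6.852 Mbps × 3840 s = 26,312 Mb = 3,289 MB.
Capacity: 10 TB = 80,000,000 Mb; 3040.47 items → 3040 complete.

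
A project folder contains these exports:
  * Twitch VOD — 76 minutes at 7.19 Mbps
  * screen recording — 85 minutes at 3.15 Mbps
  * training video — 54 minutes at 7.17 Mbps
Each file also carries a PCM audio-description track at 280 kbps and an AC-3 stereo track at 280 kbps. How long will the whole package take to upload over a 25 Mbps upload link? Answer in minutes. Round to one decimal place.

52.9 minutes

Audio total: 280 + 280 = 560 kbps = 0.560 Mbps.
Twitch VOD: 7.750 Mbps × 4560 s = 35340.0 Mb
screen recording: 3.710 Mbps × 5100 s = 18921.0 Mb
training video: 7.730 Mbps × 3240 s = 25045.2 Mb
Total: 79306.2 Mb = 9913.3 MB.
At 25 Mbps: 79306.2 / 25 = 3172 s ≈ 52.9 minutes.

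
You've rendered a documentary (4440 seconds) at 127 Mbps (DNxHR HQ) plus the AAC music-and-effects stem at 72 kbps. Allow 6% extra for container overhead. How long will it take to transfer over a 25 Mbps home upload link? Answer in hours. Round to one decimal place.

6.6 hours

Audio: 72 kbps = 0.072 Mbps.
Total bitrate: 127.072 Mbps.
File: 127.072 Mbps × 4440 s = 564199.7 Mb.
With 6% container overhead: ×1.06. → 598051.7 Mb.
At 25 Mbps: 598051.7 / 25 = 23922.1 s ≈ 6.65 hours.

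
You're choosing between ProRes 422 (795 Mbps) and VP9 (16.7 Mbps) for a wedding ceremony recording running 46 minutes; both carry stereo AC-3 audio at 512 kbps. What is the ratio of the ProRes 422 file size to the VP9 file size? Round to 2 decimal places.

46 min = 2760 s
Audio: 512 kbps = 0.512 Mbps.
ProRes 422: 795.512 Mbps × 2760 s = 2195613.1 Mb = 274.452 GB.
VP9: 17.212 Mbps × 2760 s = 47505.1 Mb = 5.938 GB.
Ratio: 274.452 / 5.938 = 46.218.

46.22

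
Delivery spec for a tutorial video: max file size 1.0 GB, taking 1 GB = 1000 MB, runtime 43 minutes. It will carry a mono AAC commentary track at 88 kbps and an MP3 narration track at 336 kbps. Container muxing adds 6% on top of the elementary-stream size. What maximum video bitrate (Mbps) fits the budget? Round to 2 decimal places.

Budget: 1.0 GB = 8000.0 Mb.
Stream payload after overhead: 8000.0 / 1.06 = 7547.2 Mb.
43 min = 2580 s
Total bitrate budget: 7547.2 Mb / 2580 s = 2.925 Mbps.
Audio total: 88 + 336 = 424 kbps = 0.424 Mbps.
Video: 2.925 − 0.424 = 2.501 Mbps.

2.50 Mbps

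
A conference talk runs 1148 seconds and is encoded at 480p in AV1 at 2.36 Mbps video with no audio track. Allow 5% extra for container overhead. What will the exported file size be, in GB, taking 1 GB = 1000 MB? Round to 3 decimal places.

0.356 GB

Total bitrate: 2.36 Mbps.
Stream data: 2.360 Mbps × 1148 s = 2709.3 Mb.
With 5% container overhead: ×1.05.
2,845 Mb ÷ 8 = 355.6 MB → 0.3556 GB.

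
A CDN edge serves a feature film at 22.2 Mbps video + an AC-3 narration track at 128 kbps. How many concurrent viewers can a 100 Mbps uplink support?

Audio: 128 kbps = 0.128 Mbps.
Per-viewer media rate: 22.328 Mbps.
100 Mbps = 100.0 Mbps; 100.0 / 22.328 = 4.48 → 4 viewers.

4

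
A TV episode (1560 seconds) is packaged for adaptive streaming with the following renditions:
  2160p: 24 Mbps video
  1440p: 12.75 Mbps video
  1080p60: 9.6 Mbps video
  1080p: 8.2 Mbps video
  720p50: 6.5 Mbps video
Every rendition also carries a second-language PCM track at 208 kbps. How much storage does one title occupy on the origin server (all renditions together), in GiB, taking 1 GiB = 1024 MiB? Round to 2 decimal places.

11.28 GiB

Audio: 208 kbps = 0.208 Mbps.
Sum of rendition bitrates: (24+0.208) + (12.75+0.208) + (9.6+0.208) + (8.2+0.208) + (6.5+0.208) = 62.090 Mbps.
× 1560 s = 96,860 Mb = 12,108 MB = 11.28 GiB.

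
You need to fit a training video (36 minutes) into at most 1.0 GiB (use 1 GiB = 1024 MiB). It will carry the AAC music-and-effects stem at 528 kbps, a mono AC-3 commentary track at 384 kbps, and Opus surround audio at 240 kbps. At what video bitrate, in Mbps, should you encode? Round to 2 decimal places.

2.82 Mbps

Budget: 1.0 GiB = 8589.9 Mb.
36 min = 2160 s
Total bitrate budget: 8589.9 Mb / 2160 s = 3.977 Mbps.
Audio total: 528 + 384 + 240 = 1152 kbps = 1.152 Mbps.
Video: 3.977 − 1.152 = 2.825 Mbps.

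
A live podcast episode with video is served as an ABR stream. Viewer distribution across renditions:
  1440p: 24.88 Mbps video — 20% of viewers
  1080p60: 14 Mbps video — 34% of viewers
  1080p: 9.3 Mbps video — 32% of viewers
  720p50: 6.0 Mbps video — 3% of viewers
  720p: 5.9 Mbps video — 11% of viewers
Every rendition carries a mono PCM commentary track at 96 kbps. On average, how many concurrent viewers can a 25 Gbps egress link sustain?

1833

Audio: 96 kbps = 0.096 Mbps.
Average per-viewer bitrate: 0.20×24.976 + 0.34×14.096 + 0.32×9.396 + 0.03×6.096 + 0.11×5.996 = 13.637 Mbps.
25 Gbps = 25,000 Mbps; 25,000 / 13.637 = 1833.25 → 1833.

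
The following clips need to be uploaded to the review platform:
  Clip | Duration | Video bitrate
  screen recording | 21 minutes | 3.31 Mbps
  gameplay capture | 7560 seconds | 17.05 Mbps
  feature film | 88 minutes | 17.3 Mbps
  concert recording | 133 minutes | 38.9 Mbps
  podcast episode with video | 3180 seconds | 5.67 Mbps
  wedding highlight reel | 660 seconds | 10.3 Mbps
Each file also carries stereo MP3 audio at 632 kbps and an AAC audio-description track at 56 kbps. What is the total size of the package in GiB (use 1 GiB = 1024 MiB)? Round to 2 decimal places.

Audio total: 632 + 56 = 688 kbps = 0.688 Mbps.
screen recording: 3.998 Mbps × 1260 s = 5037.5 Mb
gameplay capture: 17.738 Mbps × 7560 s = 134099.3 Mb
feature film: 17.988 Mbps × 5280 s = 94976.6 Mb
concert recording: 39.588 Mbps × 7980 s = 315912.2 Mb
podcast episode with video: 6.358 Mbps × 3180 s = 20218.4 Mb
wedding highlight reel: 10.988 Mbps × 660 s = 7252.1 Mb
Total: 577496.2 Mb = 72187.0 MB.
= 67.23 GiB.

67.23 GiB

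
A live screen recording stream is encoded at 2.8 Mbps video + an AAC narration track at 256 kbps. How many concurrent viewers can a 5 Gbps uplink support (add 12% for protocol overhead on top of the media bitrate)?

1460

Audio: 256 kbps = 0.256 Mbps.
Per-viewer media rate: 3.056 Mbps.
On the wire with 12% overhead: 3.423 Mbps.
5 Gbps = 5,000 Mbps; 5,000 / 3.423 = 1460.83 → 1460 viewers.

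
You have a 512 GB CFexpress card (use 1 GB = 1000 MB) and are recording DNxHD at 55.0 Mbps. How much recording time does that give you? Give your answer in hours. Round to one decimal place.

20.7 hours

Capacity: 512 GB = 4,096,000 Mb.
Recording time: 4,096,000 / 55.000 = 74,473 s ≈ 20.7 hours.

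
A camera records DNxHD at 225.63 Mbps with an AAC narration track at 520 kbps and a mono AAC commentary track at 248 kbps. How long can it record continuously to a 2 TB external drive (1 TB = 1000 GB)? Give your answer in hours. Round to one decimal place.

Audio total: 520 + 248 = 768 kbps = 0.768 Mbps.
Total bitrate: 225.63 + 0.768 = 226.398 Mbps.
Capacity: 2 TB = 16,000,000 Mb.
Recording time: 16,000,000 / 226.398 = 70,672 s ≈ 19.6 hours.

19.6 hours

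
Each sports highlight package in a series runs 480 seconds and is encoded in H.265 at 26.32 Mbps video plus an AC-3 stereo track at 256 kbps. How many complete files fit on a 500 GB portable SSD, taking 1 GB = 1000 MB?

313

Audio: 256 kbps = 0.256 Mbps.
Total bitrate: 26.576 Mbps.
Per item: 26.576 Mbps × 480 s = 12,756 Mb = 1,595 MB.
Capacity: 500 GB = 4,000,000 Mb; 313.57 items → 313 complete.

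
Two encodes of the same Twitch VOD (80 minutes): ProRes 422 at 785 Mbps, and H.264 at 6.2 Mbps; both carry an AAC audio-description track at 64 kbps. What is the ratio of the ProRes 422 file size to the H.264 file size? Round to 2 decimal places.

80 min = 4800 s
Audio: 64 kbps = 0.064 Mbps.
ProRes 422: 785.064 Mbps × 4800 s = 3768307.2 Mb = 471.038 GB.
H.264: 6.264 Mbps × 4800 s = 30067.2 Mb = 3.758 GB.
Ratio: 471.038 / 3.758 = 125.330.

125.33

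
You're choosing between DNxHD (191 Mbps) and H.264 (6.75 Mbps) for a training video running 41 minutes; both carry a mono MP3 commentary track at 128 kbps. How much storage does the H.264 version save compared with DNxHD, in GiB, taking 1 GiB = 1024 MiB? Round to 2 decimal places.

41 min = 2460 s
Audio: 128 kbps = 0.128 Mbps.
DNxHD: 191.128 Mbps × 2460 s = 470174.9 Mb = 54.736 GiB.
H.264: 6.878 Mbps × 2460 s = 16919.9 Mb = 1.970 GiB.
Saving: 54.736 − 1.970 = 52.766 GiB.

52.77 GiB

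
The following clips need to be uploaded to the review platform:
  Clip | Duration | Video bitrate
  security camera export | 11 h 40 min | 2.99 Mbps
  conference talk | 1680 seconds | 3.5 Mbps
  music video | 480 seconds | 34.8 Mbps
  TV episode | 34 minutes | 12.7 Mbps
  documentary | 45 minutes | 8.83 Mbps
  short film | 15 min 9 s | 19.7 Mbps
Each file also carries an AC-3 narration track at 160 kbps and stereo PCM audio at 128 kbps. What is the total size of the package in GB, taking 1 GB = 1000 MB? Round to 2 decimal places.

Audio total: 160 + 128 = 288 kbps = 0.288 Mbps.
security camera export: 3.278 Mbps × 42000 s = 137676.0 Mb
conference talk: 3.788 Mbps × 1680 s = 6363.8 Mb
music video: 35.088 Mbps × 480 s = 16842.2 Mb
TV episode: 12.988 Mbps × 2040 s = 26495.5 Mb
documentary: 9.118 Mbps × 2700 s = 24618.6 Mb
short film: 19.988 Mbps × 909 s = 18169.1 Mb
Total: 230165.3 Mb = 28770.7 MB.
= 28.77 GB.

28.77 GB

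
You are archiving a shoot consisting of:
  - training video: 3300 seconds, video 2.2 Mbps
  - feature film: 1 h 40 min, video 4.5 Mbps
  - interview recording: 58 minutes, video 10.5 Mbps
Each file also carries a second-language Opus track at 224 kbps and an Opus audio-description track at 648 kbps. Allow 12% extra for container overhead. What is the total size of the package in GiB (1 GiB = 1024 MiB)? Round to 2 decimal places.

10.68 GiB

Audio total: 224 + 648 = 872 kbps = 0.872 Mbps.
training video: 3.072 Mbps × 3300 s × 1.12 = 11354.1 Mb
feature film: 5.372 Mbps × 6000 s × 1.12 = 36099.8 Mb
interview recording: 11.372 Mbps × 3480 s × 1.12 = 44323.5 Mb
Total: 91777.5 Mb = 11472.2 MB.
= 10.68 GiB.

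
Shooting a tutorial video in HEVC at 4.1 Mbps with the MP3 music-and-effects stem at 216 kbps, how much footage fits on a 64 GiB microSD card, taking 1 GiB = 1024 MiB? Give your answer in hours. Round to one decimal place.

Audio: 216 kbps = 0.216 Mbps.
Total bitrate: 4.1 + 0.216 = 4.316 Mbps.
Capacity: 64 GiB = 549,756 Mb.
Recording time: 549,756 / 4.316 = 127,376 s ≈ 35.4 hours.

35.4 hours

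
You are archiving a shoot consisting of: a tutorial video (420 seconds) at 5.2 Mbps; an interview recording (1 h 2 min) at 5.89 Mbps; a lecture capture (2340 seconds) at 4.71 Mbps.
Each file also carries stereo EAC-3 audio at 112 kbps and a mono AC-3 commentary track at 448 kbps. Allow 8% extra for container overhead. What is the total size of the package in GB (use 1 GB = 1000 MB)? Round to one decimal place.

Audio total: 112 + 448 = 560 kbps = 0.560 Mbps.
tutorial video: 5.760 Mbps × 420 s × 1.08 = 2612.7 Mb
interview recording: 6.450 Mbps × 3720 s × 1.08 = 25913.5 Mb
lecture capture: 5.270 Mbps × 2340 s × 1.08 = 13318.3 Mb
Total: 41844.6 Mb = 5230.6 MB.
= 5.231 GB.

5.2 GB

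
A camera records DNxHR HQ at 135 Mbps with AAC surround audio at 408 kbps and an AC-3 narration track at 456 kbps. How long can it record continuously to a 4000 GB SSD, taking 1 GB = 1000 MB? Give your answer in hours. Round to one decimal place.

65.4 hours

Audio total: 408 + 456 = 864 kbps = 0.864 Mbps.
Total bitrate: 135 + 0.864 = 135.864 Mbps.
Capacity: 4000 GB = 32,000,000 Mb.
Recording time: 32,000,000 / 135.864 = 235,530 s ≈ 65.4 hours.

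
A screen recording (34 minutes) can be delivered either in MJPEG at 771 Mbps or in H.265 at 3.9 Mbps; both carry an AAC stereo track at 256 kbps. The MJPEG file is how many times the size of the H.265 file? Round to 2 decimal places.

185.58

34 min = 2040 s
Audio: 256 kbps = 0.256 Mbps.
MJPEG: 771.256 Mbps × 2040 s = 1573362.2 Mb = 196.670 GB.
H.265: 4.156 Mbps × 2040 s = 8478.2 Mb = 1.060 GB.
Ratio: 196.670 / 1.060 = 185.577.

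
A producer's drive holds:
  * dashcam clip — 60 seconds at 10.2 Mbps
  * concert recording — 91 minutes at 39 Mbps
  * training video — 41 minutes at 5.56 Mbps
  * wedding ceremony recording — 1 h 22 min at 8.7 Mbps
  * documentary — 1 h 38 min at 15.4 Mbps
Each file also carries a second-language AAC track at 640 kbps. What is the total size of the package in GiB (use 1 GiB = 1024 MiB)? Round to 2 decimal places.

Audio: 640 kbps = 0.640 Mbps.
dashcam clip: 10.840 Mbps × 60 s = 650.4 Mb
concert recording: 39.640 Mbps × 5460 s = 216434.4 Mb
training video: 6.200 Mbps × 2460 s = 15252.0 Mb
wedding ceremony recording: 9.340 Mbps × 4920 s = 45952.8 Mb
documentary: 16.040 Mbps × 5880 s = 94315.2 Mb
Total: 372604.8 Mb = 46575.6 MB.
= 43.38 GiB.

43.38 GiB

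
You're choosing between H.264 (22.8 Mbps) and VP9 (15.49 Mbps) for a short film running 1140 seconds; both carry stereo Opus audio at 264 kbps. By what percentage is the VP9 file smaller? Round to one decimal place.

Audio: 264 kbps = 0.264 Mbps.
H.264: 23.064 Mbps × 1140 s = 26293.0 Mb = 3.287 GB.
VP9: 15.754 Mbps × 1140 s = 17959.6 Mb = 2.245 GB.
Reduction: (1 − 2.245/3.287) × 100 = 31.69%.

31.7%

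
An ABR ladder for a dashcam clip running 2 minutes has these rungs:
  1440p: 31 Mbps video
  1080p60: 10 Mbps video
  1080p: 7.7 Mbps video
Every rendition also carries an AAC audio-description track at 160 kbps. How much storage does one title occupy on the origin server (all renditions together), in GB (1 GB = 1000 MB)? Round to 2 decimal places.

0.74 GB

2 min = 120 s
Audio: 160 kbps = 0.160 Mbps.
Sum of rendition bitrates: (31+0.160) + (10+0.160) + (7.7+0.160) = 49.180 Mbps.
× 120 s = 5,902 Mb = 737.7 MB = 0.7377 GB.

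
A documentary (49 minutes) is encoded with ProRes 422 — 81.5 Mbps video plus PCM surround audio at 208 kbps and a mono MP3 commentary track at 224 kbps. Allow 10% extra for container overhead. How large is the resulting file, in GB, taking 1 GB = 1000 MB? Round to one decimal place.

49 min = 2940 s
Audio total: 208 + 224 = 432 kbps = 0.432 Mbps.
Total bitrate: 81.5 + 0.432 = 81.932 Mbps.
Stream data: 81.932 Mbps × 2940 s = 240880.1 Mb.
With 10% container overhead: ×1.10.
264,968 Mb ÷ 8 = 33,121 MB → 33.12 GB.

33.1 GB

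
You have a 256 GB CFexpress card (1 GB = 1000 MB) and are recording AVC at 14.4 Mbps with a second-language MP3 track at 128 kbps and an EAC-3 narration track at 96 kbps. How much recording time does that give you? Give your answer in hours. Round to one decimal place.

38.9 hours

Audio total: 128 + 96 = 224 kbps = 0.224 Mbps.
Total bitrate: 14.4 + 0.224 = 14.624 Mbps.
Capacity: 256 GB = 2,048,000 Mb.
Recording time: 2,048,000 / 14.624 = 140,044 s ≈ 38.9 hours.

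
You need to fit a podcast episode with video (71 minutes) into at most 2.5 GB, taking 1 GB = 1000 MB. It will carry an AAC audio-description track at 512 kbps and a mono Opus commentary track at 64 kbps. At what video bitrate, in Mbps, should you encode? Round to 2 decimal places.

4.12 Mbps

Budget: 2.5 GB = 20000.0 Mb.
71 min = 4260 s
Total bitrate budget: 20000.0 Mb / 4260 s = 4.695 Mbps.
Audio total: 512 + 64 = 576 kbps = 0.576 Mbps.
Video: 4.695 − 0.576 = 4.119 Mbps.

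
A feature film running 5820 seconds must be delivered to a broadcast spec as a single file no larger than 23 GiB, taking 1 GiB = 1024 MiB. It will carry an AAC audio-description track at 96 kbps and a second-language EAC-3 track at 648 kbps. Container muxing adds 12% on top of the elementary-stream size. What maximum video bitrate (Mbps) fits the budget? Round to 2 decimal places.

Budget: 23 GiB = 197568.5 Mb.
Stream payload after overhead: 197568.5 / 1.12 = 176400.4 Mb.
Total bitrate budget: 176400.4 Mb / 5820 s = 30.309 Mbps.
Audio total: 96 + 648 = 744 kbps = 0.744 Mbps.
Video: 30.309 − 0.744 = 29.565 Mbps.

29.57 Mbps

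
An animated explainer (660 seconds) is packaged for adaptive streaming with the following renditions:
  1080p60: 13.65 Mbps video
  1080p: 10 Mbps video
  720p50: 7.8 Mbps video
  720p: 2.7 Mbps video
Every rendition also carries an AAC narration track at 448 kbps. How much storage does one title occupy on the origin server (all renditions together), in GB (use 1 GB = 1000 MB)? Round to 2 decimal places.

2.97 GB

Audio: 448 kbps = 0.448 Mbps.
Sum of rendition bitrates: (13.65+0.448) + (10+0.448) + (7.8+0.448) + (2.7+0.448) = 35.942 Mbps.
× 660 s = 23,722 Mb = 2,965 MB = 2.965 GB.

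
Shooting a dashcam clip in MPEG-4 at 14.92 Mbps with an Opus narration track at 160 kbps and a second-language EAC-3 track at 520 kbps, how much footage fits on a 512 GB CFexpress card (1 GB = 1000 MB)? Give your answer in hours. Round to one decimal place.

72.9 hours

Audio total: 160 + 520 = 680 kbps = 0.680 Mbps.
Total bitrate: 14.92 + 0.680 = 15.600 Mbps.
Capacity: 512 GB = 4,096,000 Mb.
Recording time: 4,096,000 / 15.600 = 262,564 s ≈ 72.9 hours.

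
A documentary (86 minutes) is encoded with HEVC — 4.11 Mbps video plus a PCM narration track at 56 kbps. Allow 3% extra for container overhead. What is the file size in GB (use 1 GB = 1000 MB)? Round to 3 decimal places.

2.768 GB

86 min = 5160 s
Audio: 56 kbps = 0.056 Mbps.
Total bitrate: 4.11 + 0.056 = 4.166 Mbps.
Stream data: 4.166 Mbps × 5160 s = 21496.6 Mb.
With 3% container overhead: ×1.03.
22,141 Mb ÷ 8 = 2,768 MB → 2.768 GB.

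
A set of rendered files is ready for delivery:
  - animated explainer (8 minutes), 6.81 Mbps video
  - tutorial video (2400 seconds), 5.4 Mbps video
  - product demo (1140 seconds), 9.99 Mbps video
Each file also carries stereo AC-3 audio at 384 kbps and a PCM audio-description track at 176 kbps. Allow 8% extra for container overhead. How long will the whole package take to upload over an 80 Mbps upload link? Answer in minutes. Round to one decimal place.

6.7 minutes

Audio total: 384 + 176 = 560 kbps = 0.560 Mbps.
animated explainer: 7.370 Mbps × 480 s × 1.08 = 3820.6 Mb
tutorial video: 5.960 Mbps × 2400 s × 1.08 = 15448.3 Mb
product demo: 10.550 Mbps × 1140 s × 1.08 = 12989.2 Mb
Total: 32258.1 Mb = 4032.3 MB.
At 80 Mbps: 32258.1 / 80 = 403 s ≈ 6.72 minutes.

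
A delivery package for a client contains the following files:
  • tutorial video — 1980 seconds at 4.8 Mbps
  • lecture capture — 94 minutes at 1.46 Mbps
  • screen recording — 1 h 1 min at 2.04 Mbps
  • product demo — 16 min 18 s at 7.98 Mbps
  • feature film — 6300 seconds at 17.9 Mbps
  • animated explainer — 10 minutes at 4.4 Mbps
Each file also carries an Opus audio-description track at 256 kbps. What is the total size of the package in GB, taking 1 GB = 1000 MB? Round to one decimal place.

19.2 GB

Audio: 256 kbps = 0.256 Mbps.
tutorial video: 5.056 Mbps × 1980 s = 10010.9 Mb
lecture capture: 1.716 Mbps × 5640 s = 9678.2 Mb
screen recording: 2.296 Mbps × 3660 s = 8403.4 Mb
product demo: 8.236 Mbps × 978 s = 8054.8 Mb
feature film: 18.156 Mbps × 6300 s = 114382.8 Mb
animated explainer: 4.656 Mbps × 600 s = 2793.6 Mb
Total: 153323.7 Mb = 19165.5 MB.
= 19.17 GB.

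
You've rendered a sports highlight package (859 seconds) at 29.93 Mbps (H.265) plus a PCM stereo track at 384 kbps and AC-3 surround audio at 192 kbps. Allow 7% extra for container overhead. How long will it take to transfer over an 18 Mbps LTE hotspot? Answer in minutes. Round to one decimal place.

Audio total: 384 + 192 = 576 kbps = 0.576 Mbps.
Total bitrate: 30.506 Mbps.
File: 30.506 Mbps × 859 s = 26204.7 Mb.
With 7% container overhead: ×1.07. → 28039.0 Mb.
At 18 Mbps: 28039.0 / 18 = 1557.7 s ≈ 26 minutes.

26.0 minutes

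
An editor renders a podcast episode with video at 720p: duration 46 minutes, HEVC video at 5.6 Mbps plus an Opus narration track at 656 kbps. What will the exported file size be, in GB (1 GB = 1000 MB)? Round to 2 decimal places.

2.16 GB

46 min = 2760 s
Audio: 656 kbps = 0.656 Mbps.
Total bitrate: 5.6 + 0.656 = 6.256 Mbps.
Stream data: 6.256 Mbps × 2760 s = 17266.6 Mb.
17,267 Mb ÷ 8 = 2,158 MB → 2.158 GB.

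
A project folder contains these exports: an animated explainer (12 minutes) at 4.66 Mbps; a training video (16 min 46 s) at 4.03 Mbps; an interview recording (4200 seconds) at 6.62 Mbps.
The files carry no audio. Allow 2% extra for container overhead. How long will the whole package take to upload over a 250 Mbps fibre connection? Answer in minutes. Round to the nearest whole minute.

animated explainer: 4.660 Mbps × 720 s × 1.02 = 3422.3 Mb
training video: 4.030 Mbps × 1006 s × 1.02 = 4135.3 Mb
interview recording: 6.620 Mbps × 4200 s × 1.02 = 28360.1 Mb
Total: 35917.6 Mb = 4489.7 MB.
At 250 Mbps: 35917.6 / 250 = 144 s ≈ 2.39 minutes.

2 minutes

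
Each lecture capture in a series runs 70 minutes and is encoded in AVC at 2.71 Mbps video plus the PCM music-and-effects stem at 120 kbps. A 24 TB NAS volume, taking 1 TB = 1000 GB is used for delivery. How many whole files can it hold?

16153

70 min = 4200 s
Audio: 120 kbps = 0.120 Mbps.
Total bitrate: 2.830 Mbps.
Per item: 2.830 Mbps × 4200 s = 11,886 Mb = 1,486 MB.
Capacity: 24 TB = 192,000,000 Mb; 16153.46 items → 16153 complete.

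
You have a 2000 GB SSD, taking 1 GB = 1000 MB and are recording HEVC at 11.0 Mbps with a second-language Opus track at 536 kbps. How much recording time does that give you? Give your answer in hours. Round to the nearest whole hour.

Audio: 536 kbps = 0.536 Mbps.
Total bitrate: 11.0 + 0.536 = 11.536 Mbps.
Capacity: 2000 GB = 16,000,000 Mb.
Recording time: 16,000,000 / 11.536 = 1,386,963 s ≈ 385 hours.

385 hours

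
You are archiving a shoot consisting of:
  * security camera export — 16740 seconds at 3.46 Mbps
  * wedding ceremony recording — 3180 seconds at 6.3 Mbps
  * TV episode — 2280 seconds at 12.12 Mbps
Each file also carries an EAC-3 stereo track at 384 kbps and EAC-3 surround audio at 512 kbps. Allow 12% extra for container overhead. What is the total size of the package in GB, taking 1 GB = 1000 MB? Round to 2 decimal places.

Audio total: 384 + 512 = 896 kbps = 0.896 Mbps.
security camera export: 4.356 Mbps × 16740 s × 1.12 = 81669.8 Mb
wedding ceremony recording: 7.196 Mbps × 3180 s × 1.12 = 25629.3 Mb
TV episode: 13.016 Mbps × 2280 s × 1.12 = 33237.7 Mb
Total: 140536.7 Mb = 17567.1 MB.
= 17.57 GB.

17.57 GB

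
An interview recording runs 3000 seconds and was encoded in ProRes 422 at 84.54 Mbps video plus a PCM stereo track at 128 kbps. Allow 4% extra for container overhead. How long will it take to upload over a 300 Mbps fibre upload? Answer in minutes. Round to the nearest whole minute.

Audio: 128 kbps = 0.128 Mbps.
Total bitrate: 84.668 Mbps.
File: 84.668 Mbps × 3000 s = 254004.0 Mb.
With 4% container overhead: ×1.04. → 264164.2 Mb.
At 300 Mbps: 264164.2 / 300 = 880.5 s ≈ 14.7 minutes.

15 minutes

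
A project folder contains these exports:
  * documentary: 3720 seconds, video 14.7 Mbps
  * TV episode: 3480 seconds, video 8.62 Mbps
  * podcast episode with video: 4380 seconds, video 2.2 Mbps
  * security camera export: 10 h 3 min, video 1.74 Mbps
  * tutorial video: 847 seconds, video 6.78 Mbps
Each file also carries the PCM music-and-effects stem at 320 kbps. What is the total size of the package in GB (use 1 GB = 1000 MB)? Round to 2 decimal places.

22.32 GB

Audio: 320 kbps = 0.320 Mbps.
documentary: 15.020 Mbps × 3720 s = 55874.4 Mb
TV episode: 8.940 Mbps × 3480 s = 31111.2 Mb
podcast episode with video: 2.520 Mbps × 4380 s = 11037.6 Mb
security camera export: 2.060 Mbps × 36180 s = 74530.8 Mb
tutorial video: 7.100 Mbps × 847 s = 6013.7 Mb
Total: 178567.7 Mb = 22321.0 MB.
= 22.32 GB.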